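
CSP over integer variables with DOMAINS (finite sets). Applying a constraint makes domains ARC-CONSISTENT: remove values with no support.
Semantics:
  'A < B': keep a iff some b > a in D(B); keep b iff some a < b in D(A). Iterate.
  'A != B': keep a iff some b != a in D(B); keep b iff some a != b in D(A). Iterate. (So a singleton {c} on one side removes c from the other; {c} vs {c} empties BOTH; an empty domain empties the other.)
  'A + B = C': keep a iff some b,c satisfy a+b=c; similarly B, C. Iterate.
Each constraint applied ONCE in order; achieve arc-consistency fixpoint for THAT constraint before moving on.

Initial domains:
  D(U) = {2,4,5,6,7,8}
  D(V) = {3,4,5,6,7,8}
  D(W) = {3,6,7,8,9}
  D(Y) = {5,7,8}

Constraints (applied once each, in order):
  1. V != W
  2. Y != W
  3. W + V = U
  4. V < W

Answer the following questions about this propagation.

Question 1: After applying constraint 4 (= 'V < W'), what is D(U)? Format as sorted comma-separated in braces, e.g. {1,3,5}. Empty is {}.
Answer: {6,7,8}

Derivation:
Constraint 1 (V != W) on D(V)={3,4,5,6,7,8} D(W)={3,6,7,8,9}: no change
Constraint 2 (Y != W) on D(Y)={5,7,8} D(W)={3,6,7,8,9}: no change
Constraint 3 (W + V = U) on D(W)={3,6,7,8,9} D(V)={3,4,5,6,7,8} D(U)={2,4,5,6,7,8}: W {3,6,7,8,9}->{3}; V {3,4,5,6,7,8}->{3,4,5}; U {2,4,5,6,7,8}->{6,7,8}
Constraint 4 (V < W) on D(V)={3,4,5} D(W)={3}: V {3,4,5}->{}; W {3}->{}
So after constraint 4: D(U) = {6,7,8}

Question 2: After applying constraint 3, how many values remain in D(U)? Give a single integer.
Constraint 1 (V != W) on D(V)={3,4,5,6,7,8} D(W)={3,6,7,8,9}: no change
Constraint 2 (Y != W) on D(Y)={5,7,8} D(W)={3,6,7,8,9}: no change
Constraint 3 (W + V = U) on D(W)={3,6,7,8,9} D(V)={3,4,5,6,7,8} D(U)={2,4,5,6,7,8}: W {3,6,7,8,9}->{3}; V {3,4,5,6,7,8}->{3,4,5}; U {2,4,5,6,7,8}->{6,7,8}
So after constraint 3: D(U)={6,7,8}, size = 3

Answer: 3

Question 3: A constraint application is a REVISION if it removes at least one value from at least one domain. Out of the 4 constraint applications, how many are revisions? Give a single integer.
Answer: 2

Derivation:
Constraint 1 (V != W) on D(V)={3,4,5,6,7,8} D(W)={3,6,7,8,9}: no change => not a revision
Constraint 2 (Y != W) on D(Y)={5,7,8} D(W)={3,6,7,8,9}: no change => not a revision
Constraint 3 (W + V = U) on D(W)={3,6,7,8,9} D(V)={3,4,5,6,7,8} D(U)={2,4,5,6,7,8}: W {3,6,7,8,9}->{3}; V {3,4,5,6,7,8}->{3,4,5}; U {2,4,5,6,7,8}->{6,7,8} => REVISION
Constraint 4 (V < W) on D(V)={3,4,5} D(W)={3}: V {3,4,5}->{}; W {3}->{} => REVISION
Total revisions = 2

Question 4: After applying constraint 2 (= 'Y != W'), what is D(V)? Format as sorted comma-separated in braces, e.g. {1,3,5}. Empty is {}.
Constraint 1 (V != W) on D(V)={3,4,5,6,7,8} D(W)={3,6,7,8,9}: no change
Constraint 2 (Y != W) on D(Y)={5,7,8} D(W)={3,6,7,8,9}: no change
So after constraint 2: D(V) = {3,4,5,6,7,8}

Answer: {3,4,5,6,7,8}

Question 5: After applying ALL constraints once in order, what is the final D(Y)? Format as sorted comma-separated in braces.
Constraint 1 (V != W) on D(V)={3,4,5,6,7,8} D(W)={3,6,7,8,9}: no change
Constraint 2 (Y != W) on D(Y)={5,7,8} D(W)={3,6,7,8,9}: no change
Constraint 3 (W + V = U) on D(W)={3,6,7,8,9} D(V)={3,4,5,6,7,8} D(U)={2,4,5,6,7,8}: W {3,6,7,8,9}->{3}; V {3,4,5,6,7,8}->{3,4,5}; U {2,4,5,6,7,8}->{6,7,8}
Constraint 4 (V < W) on D(V)={3,4,5} D(W)={3}: V {3,4,5}->{}; W {3}->{}
So after all 4 constraints: D(Y) = {5,7,8}

Answer: {5,7,8}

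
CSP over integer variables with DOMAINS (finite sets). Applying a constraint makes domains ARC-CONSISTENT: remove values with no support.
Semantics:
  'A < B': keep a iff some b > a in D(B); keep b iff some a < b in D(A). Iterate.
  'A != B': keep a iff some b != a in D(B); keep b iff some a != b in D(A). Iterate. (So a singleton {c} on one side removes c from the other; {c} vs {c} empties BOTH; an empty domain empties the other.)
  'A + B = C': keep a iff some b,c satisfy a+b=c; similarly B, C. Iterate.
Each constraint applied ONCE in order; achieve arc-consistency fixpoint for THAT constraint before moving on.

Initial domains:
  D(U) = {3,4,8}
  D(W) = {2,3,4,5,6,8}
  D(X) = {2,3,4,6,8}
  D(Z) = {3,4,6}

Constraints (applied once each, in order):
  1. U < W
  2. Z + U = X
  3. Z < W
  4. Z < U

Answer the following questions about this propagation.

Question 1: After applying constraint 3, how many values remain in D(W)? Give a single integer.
Answer: 4

Derivation:
Constraint 1 (U < W) on D(U)={3,4,8} D(W)={2,3,4,5,6,8}: U {3,4,8}->{3,4}; W {2,3,4,5,6,8}->{4,5,6,8}
Constraint 2 (Z + U = X) on D(Z)={3,4,6} D(U)={3,4} D(X)={2,3,4,6,8}: Z {3,4,6}->{3,4}; X {2,3,4,6,8}->{6,8}
Constraint 3 (Z < W) on D(Z)={3,4} D(W)={4,5,6,8}: no change
So after constraint 3: D(W)={4,5,6,8}, size = 4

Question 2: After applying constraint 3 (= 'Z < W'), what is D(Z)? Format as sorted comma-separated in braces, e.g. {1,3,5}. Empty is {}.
Constraint 1 (U < W) on D(U)={3,4,8} D(W)={2,3,4,5,6,8}: U {3,4,8}->{3,4}; W {2,3,4,5,6,8}->{4,5,6,8}
Constraint 2 (Z + U = X) on D(Z)={3,4,6} D(U)={3,4} D(X)={2,3,4,6,8}: Z {3,4,6}->{3,4}; X {2,3,4,6,8}->{6,8}
Constraint 3 (Z < W) on D(Z)={3,4} D(W)={4,5,6,8}: no change
So after constraint 3: D(Z) = {3,4}

Answer: {3,4}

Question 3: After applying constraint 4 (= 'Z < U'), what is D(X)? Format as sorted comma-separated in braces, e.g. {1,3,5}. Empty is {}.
Constraint 1 (U < W) on D(U)={3,4,8} D(W)={2,3,4,5,6,8}: U {3,4,8}->{3,4}; W {2,3,4,5,6,8}->{4,5,6,8}
Constraint 2 (Z + U = X) on D(Z)={3,4,6} D(U)={3,4} D(X)={2,3,4,6,8}: Z {3,4,6}->{3,4}; X {2,3,4,6,8}->{6,8}
Constraint 3 (Z < W) on D(Z)={3,4} D(W)={4,5,6,8}: no change
Constraint 4 (Z < U) on D(Z)={3,4} D(U)={3,4}: Z {3,4}->{3}; U {3,4}->{4}
So after constraint 4: D(X) = {6,8}

Answer: {6,8}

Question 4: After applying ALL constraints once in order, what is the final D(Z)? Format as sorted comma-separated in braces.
Answer: {3}

Derivation:
Constraint 1 (U < W) on D(U)={3,4,8} D(W)={2,3,4,5,6,8}: U {3,4,8}->{3,4}; W {2,3,4,5,6,8}->{4,5,6,8}
Constraint 2 (Z + U = X) on D(Z)={3,4,6} D(U)={3,4} D(X)={2,3,4,6,8}: Z {3,4,6}->{3,4}; X {2,3,4,6,8}->{6,8}
Constraint 3 (Z < W) on D(Z)={3,4} D(W)={4,5,6,8}: no change
Constraint 4 (Z < U) on D(Z)={3,4} D(U)={3,4}: Z {3,4}->{3}; U {3,4}->{4}
So after all 4 constraints: D(Z) = {3}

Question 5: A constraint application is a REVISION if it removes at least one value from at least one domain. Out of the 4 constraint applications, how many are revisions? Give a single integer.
Constraint 1 (U < W) on D(U)={3,4,8} D(W)={2,3,4,5,6,8}: U {3,4,8}->{3,4}; W {2,3,4,5,6,8}->{4,5,6,8} => REVISION
Constraint 2 (Z + U = X) on D(Z)={3,4,6} D(U)={3,4} D(X)={2,3,4,6,8}: Z {3,4,6}->{3,4}; X {2,3,4,6,8}->{6,8} => REVISION
Constraint 3 (Z < W) on D(Z)={3,4} D(W)={4,5,6,8}: no change => not a revision
Constraint 4 (Z < U) on D(Z)={3,4} D(U)={3,4}: Z {3,4}->{3}; U {3,4}->{4} => REVISION
Total revisions = 3

Answer: 3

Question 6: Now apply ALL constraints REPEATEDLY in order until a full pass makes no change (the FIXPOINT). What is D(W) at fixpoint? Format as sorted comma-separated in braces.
pass 0 (initial): D(W)={2,3,4,5,6,8}
pass 1: U {3,4,8}->{4}; W {2,3,4,5,6,8}->{4,5,6,8}; X {2,3,4,6,8}->{6,8}; Z {3,4,6}->{3}
pass 2: U {4}->{}; W {4,5,6,8}->{}; X {6,8}->{}; Z {3}->{}
pass 3: no change
Fixpoint after 3 passes: D(W) = {}

Answer: {}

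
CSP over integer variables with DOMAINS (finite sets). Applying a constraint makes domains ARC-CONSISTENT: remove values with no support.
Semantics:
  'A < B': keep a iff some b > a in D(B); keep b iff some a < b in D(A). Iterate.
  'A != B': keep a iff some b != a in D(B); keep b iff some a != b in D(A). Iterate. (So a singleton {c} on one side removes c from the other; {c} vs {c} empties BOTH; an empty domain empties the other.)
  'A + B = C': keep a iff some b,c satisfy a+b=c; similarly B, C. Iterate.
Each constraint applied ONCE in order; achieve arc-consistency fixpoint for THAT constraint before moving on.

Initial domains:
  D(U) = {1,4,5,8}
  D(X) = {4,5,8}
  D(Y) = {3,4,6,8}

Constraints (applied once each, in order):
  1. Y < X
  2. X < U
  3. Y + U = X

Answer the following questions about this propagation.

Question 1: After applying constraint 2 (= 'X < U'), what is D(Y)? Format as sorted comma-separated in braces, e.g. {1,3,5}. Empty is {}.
Answer: {3,4,6}

Derivation:
Constraint 1 (Y < X) on D(Y)={3,4,6,8} D(X)={4,5,8}: Y {3,4,6,8}->{3,4,6}
Constraint 2 (X < U) on D(X)={4,5,8} D(U)={1,4,5,8}: X {4,5,8}->{4,5}; U {1,4,5,8}->{5,8}
So after constraint 2: D(Y) = {3,4,6}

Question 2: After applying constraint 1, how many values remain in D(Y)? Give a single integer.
Constraint 1 (Y < X) on D(Y)={3,4,6,8} D(X)={4,5,8}: Y {3,4,6,8}->{3,4,6}
So after constraint 1: D(Y)={3,4,6}, size = 3

Answer: 3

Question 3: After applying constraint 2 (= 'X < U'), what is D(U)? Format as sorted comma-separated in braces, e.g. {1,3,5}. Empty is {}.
Answer: {5,8}

Derivation:
Constraint 1 (Y < X) on D(Y)={3,4,6,8} D(X)={4,5,8}: Y {3,4,6,8}->{3,4,6}
Constraint 2 (X < U) on D(X)={4,5,8} D(U)={1,4,5,8}: X {4,5,8}->{4,5}; U {1,4,5,8}->{5,8}
So after constraint 2: D(U) = {5,8}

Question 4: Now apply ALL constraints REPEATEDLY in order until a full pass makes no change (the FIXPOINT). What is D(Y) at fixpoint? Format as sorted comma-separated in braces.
Answer: {}

Derivation:
pass 0 (initial): D(Y)={3,4,6,8}
pass 1: U {1,4,5,8}->{}; X {4,5,8}->{}; Y {3,4,6,8}->{}
pass 2: no change
Fixpoint after 2 passes: D(Y) = {}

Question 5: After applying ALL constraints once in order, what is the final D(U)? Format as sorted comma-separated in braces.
Constraint 1 (Y < X) on D(Y)={3,4,6,8} D(X)={4,5,8}: Y {3,4,6,8}->{3,4,6}
Constraint 2 (X < U) on D(X)={4,5,8} D(U)={1,4,5,8}: X {4,5,8}->{4,5}; U {1,4,5,8}->{5,8}
Constraint 3 (Y + U = X) on D(Y)={3,4,6} D(U)={5,8} D(X)={4,5}: Y {3,4,6}->{}; U {5,8}->{}; X {4,5}->{}
So after all 3 constraints: D(U) = {}

Answer: {}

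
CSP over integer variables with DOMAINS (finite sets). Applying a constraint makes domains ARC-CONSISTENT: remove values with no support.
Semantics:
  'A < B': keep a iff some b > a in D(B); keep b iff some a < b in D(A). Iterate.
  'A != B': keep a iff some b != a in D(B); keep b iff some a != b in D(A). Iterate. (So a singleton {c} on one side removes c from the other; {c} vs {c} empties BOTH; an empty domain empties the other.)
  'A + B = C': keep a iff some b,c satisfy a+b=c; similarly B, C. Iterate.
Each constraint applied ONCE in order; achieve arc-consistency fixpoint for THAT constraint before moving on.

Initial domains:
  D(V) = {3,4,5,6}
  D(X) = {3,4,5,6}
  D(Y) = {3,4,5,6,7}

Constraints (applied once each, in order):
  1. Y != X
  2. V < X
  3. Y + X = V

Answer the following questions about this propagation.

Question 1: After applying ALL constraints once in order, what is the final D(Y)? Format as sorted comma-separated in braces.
Answer: {}

Derivation:
Constraint 1 (Y != X) on D(Y)={3,4,5,6,7} D(X)={3,4,5,6}: no change
Constraint 2 (V < X) on D(V)={3,4,5,6} D(X)={3,4,5,6}: V {3,4,5,6}->{3,4,5}; X {3,4,5,6}->{4,5,6}
Constraint 3 (Y + X = V) on D(Y)={3,4,5,6,7} D(X)={4,5,6} D(V)={3,4,5}: Y {3,4,5,6,7}->{}; X {4,5,6}->{}; V {3,4,5}->{}
So after all 3 constraints: D(Y) = {}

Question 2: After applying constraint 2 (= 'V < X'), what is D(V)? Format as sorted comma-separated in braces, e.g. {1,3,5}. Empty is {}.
Answer: {3,4,5}

Derivation:
Constraint 1 (Y != X) on D(Y)={3,4,5,6,7} D(X)={3,4,5,6}: no change
Constraint 2 (V < X) on D(V)={3,4,5,6} D(X)={3,4,5,6}: V {3,4,5,6}->{3,4,5}; X {3,4,5,6}->{4,5,6}
So after constraint 2: D(V) = {3,4,5}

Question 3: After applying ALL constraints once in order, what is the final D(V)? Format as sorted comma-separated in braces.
Answer: {}

Derivation:
Constraint 1 (Y != X) on D(Y)={3,4,5,6,7} D(X)={3,4,5,6}: no change
Constraint 2 (V < X) on D(V)={3,4,5,6} D(X)={3,4,5,6}: V {3,4,5,6}->{3,4,5}; X {3,4,5,6}->{4,5,6}
Constraint 3 (Y + X = V) on D(Y)={3,4,5,6,7} D(X)={4,5,6} D(V)={3,4,5}: Y {3,4,5,6,7}->{}; X {4,5,6}->{}; V {3,4,5}->{}
So after all 3 constraints: D(V) = {}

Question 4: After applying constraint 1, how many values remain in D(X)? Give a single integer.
Constraint 1 (Y != X) on D(Y)={3,4,5,6,7} D(X)={3,4,5,6}: no change
So after constraint 1: D(X)={3,4,5,6}, size = 4

Answer: 4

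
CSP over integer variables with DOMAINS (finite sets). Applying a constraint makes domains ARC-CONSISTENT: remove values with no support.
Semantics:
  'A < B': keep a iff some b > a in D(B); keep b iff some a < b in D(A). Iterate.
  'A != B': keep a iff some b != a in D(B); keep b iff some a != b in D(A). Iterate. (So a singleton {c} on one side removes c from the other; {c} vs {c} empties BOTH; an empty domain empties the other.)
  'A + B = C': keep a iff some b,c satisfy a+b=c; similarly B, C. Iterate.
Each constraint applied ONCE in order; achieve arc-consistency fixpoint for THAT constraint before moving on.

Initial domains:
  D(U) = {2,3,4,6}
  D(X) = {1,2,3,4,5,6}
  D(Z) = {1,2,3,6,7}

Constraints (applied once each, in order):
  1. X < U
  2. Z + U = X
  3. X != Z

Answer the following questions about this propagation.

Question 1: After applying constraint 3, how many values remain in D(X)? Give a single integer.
Answer: 3

Derivation:
Constraint 1 (X < U) on D(X)={1,2,3,4,5,6} D(U)={2,3,4,6}: X {1,2,3,4,5,6}->{1,2,3,4,5}
Constraint 2 (Z + U = X) on D(Z)={1,2,3,6,7} D(U)={2,3,4,6} D(X)={1,2,3,4,5}: Z {1,2,3,6,7}->{1,2,3}; U {2,3,4,6}->{2,3,4}; X {1,2,3,4,5}->{3,4,5}
Constraint 3 (X != Z) on D(X)={3,4,5} D(Z)={1,2,3}: no change
So after constraint 3: D(X)={3,4,5}, size = 3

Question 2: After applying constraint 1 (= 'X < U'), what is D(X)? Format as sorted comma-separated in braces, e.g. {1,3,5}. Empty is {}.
Constraint 1 (X < U) on D(X)={1,2,3,4,5,6} D(U)={2,3,4,6}: X {1,2,3,4,5,6}->{1,2,3,4,5}
So after constraint 1: D(X) = {1,2,3,4,5}

Answer: {1,2,3,4,5}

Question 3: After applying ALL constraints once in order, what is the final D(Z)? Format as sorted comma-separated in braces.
Answer: {1,2,3}

Derivation:
Constraint 1 (X < U) on D(X)={1,2,3,4,5,6} D(U)={2,3,4,6}: X {1,2,3,4,5,6}->{1,2,3,4,5}
Constraint 2 (Z + U = X) on D(Z)={1,2,3,6,7} D(U)={2,3,4,6} D(X)={1,2,3,4,5}: Z {1,2,3,6,7}->{1,2,3}; U {2,3,4,6}->{2,3,4}; X {1,2,3,4,5}->{3,4,5}
Constraint 3 (X != Z) on D(X)={3,4,5} D(Z)={1,2,3}: no change
So after all 3 constraints: D(Z) = {1,2,3}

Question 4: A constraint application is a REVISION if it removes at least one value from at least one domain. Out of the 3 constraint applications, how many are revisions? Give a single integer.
Constraint 1 (X < U) on D(X)={1,2,3,4,5,6} D(U)={2,3,4,6}: X {1,2,3,4,5,6}->{1,2,3,4,5} => REVISION
Constraint 2 (Z + U = X) on D(Z)={1,2,3,6,7} D(U)={2,3,4,6} D(X)={1,2,3,4,5}: Z {1,2,3,6,7}->{1,2,3}; U {2,3,4,6}->{2,3,4}; X {1,2,3,4,5}->{3,4,5} => REVISION
Constraint 3 (X != Z) on D(X)={3,4,5} D(Z)={1,2,3}: no change => not a revision
Total revisions = 2

Answer: 2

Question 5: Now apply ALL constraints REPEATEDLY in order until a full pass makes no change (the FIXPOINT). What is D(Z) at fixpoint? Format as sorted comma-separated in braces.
Answer: {}

Derivation:
pass 0 (initial): D(Z)={1,2,3,6,7}
pass 1: U {2,3,4,6}->{2,3,4}; X {1,2,3,4,5,6}->{3,4,5}; Z {1,2,3,6,7}->{1,2,3}
pass 2: U {2,3,4}->{}; X {3,4,5}->{}; Z {1,2,3}->{}
pass 3: no change
Fixpoint after 3 passes: D(Z) = {}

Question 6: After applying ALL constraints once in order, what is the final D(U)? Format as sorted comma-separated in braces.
Answer: {2,3,4}

Derivation:
Constraint 1 (X < U) on D(X)={1,2,3,4,5,6} D(U)={2,3,4,6}: X {1,2,3,4,5,6}->{1,2,3,4,5}
Constraint 2 (Z + U = X) on D(Z)={1,2,3,6,7} D(U)={2,3,4,6} D(X)={1,2,3,4,5}: Z {1,2,3,6,7}->{1,2,3}; U {2,3,4,6}->{2,3,4}; X {1,2,3,4,5}->{3,4,5}
Constraint 3 (X != Z) on D(X)={3,4,5} D(Z)={1,2,3}: no change
So after all 3 constraints: D(U) = {2,3,4}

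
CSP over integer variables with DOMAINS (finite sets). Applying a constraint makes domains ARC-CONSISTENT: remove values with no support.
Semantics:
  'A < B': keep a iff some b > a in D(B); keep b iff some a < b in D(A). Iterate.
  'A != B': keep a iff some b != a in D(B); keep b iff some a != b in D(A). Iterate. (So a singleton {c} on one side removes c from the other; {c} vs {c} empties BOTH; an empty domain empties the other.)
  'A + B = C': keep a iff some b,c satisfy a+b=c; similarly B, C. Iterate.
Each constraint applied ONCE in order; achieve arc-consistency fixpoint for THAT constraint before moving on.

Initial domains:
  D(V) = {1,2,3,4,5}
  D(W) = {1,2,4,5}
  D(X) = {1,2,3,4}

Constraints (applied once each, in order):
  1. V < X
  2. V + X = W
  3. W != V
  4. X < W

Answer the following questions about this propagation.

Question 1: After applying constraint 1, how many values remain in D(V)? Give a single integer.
Answer: 3

Derivation:
Constraint 1 (V < X) on D(V)={1,2,3,4,5} D(X)={1,2,3,4}: V {1,2,3,4,5}->{1,2,3}; X {1,2,3,4}->{2,3,4}
So after constraint 1: D(V)={1,2,3}, size = 3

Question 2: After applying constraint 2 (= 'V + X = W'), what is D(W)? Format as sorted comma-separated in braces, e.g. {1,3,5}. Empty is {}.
Constraint 1 (V < X) on D(V)={1,2,3,4,5} D(X)={1,2,3,4}: V {1,2,3,4,5}->{1,2,3}; X {1,2,3,4}->{2,3,4}
Constraint 2 (V + X = W) on D(V)={1,2,3} D(X)={2,3,4} D(W)={1,2,4,5}: W {1,2,4,5}->{4,5}
So after constraint 2: D(W) = {4,5}

Answer: {4,5}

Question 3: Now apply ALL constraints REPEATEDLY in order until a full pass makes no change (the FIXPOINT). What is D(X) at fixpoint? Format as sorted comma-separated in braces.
Answer: {2,3,4}

Derivation:
pass 0 (initial): D(X)={1,2,3,4}
pass 1: V {1,2,3,4,5}->{1,2,3}; W {1,2,4,5}->{4,5}; X {1,2,3,4}->{2,3,4}
pass 2: no change
Fixpoint after 2 passes: D(X) = {2,3,4}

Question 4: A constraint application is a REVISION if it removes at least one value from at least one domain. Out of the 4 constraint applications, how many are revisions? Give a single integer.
Constraint 1 (V < X) on D(V)={1,2,3,4,5} D(X)={1,2,3,4}: V {1,2,3,4,5}->{1,2,3}; X {1,2,3,4}->{2,3,4} => REVISION
Constraint 2 (V + X = W) on D(V)={1,2,3} D(X)={2,3,4} D(W)={1,2,4,5}: W {1,2,4,5}->{4,5} => REVISION
Constraint 3 (W != V) on D(W)={4,5} D(V)={1,2,3}: no change => not a revision
Constraint 4 (X < W) on D(X)={2,3,4} D(W)={4,5}: no change => not a revision
Total revisions = 2

Answer: 2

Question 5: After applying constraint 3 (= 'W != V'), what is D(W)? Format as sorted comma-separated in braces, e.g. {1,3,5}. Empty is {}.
Answer: {4,5}

Derivation:
Constraint 1 (V < X) on D(V)={1,2,3,4,5} D(X)={1,2,3,4}: V {1,2,3,4,5}->{1,2,3}; X {1,2,3,4}->{2,3,4}
Constraint 2 (V + X = W) on D(V)={1,2,3} D(X)={2,3,4} D(W)={1,2,4,5}: W {1,2,4,5}->{4,5}
Constraint 3 (W != V) on D(W)={4,5} D(V)={1,2,3}: no change
So after constraint 3: D(W) = {4,5}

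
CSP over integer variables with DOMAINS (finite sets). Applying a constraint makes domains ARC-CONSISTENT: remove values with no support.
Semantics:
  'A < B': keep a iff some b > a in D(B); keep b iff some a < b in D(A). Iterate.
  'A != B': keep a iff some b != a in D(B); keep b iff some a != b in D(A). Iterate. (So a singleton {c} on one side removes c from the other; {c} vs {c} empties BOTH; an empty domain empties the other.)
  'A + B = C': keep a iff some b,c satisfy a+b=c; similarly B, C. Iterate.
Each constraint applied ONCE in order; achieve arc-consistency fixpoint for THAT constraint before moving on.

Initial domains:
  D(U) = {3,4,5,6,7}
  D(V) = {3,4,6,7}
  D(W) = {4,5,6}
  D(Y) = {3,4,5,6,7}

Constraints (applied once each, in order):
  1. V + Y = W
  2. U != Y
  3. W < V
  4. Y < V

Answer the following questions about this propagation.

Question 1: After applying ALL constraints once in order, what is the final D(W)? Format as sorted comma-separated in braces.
Answer: {}

Derivation:
Constraint 1 (V + Y = W) on D(V)={3,4,6,7} D(Y)={3,4,5,6,7} D(W)={4,5,6}: V {3,4,6,7}->{3}; Y {3,4,5,6,7}->{3}; W {4,5,6}->{6}
Constraint 2 (U != Y) on D(U)={3,4,5,6,7} D(Y)={3}: U {3,4,5,6,7}->{4,5,6,7}
Constraint 3 (W < V) on D(W)={6} D(V)={3}: W {6}->{}; V {3}->{}
Constraint 4 (Y < V) on D(Y)={3} D(V)={}: Y {3}->{}
So after all 4 constraints: D(W) = {}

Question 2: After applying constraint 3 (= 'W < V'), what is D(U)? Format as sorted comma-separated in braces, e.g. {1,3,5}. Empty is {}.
Answer: {4,5,6,7}

Derivation:
Constraint 1 (V + Y = W) on D(V)={3,4,6,7} D(Y)={3,4,5,6,7} D(W)={4,5,6}: V {3,4,6,7}->{3}; Y {3,4,5,6,7}->{3}; W {4,5,6}->{6}
Constraint 2 (U != Y) on D(U)={3,4,5,6,7} D(Y)={3}: U {3,4,5,6,7}->{4,5,6,7}
Constraint 3 (W < V) on D(W)={6} D(V)={3}: W {6}->{}; V {3}->{}
So after constraint 3: D(U) = {4,5,6,7}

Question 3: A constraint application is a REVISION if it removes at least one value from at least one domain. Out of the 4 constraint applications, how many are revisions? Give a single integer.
Answer: 4

Derivation:
Constraint 1 (V + Y = W) on D(V)={3,4,6,7} D(Y)={3,4,5,6,7} D(W)={4,5,6}: V {3,4,6,7}->{3}; Y {3,4,5,6,7}->{3}; W {4,5,6}->{6} => REVISION
Constraint 2 (U != Y) on D(U)={3,4,5,6,7} D(Y)={3}: U {3,4,5,6,7}->{4,5,6,7} => REVISION
Constraint 3 (W < V) on D(W)={6} D(V)={3}: W {6}->{}; V {3}->{} => REVISION
Constraint 4 (Y < V) on D(Y)={3} D(V)={}: Y {3}->{} => REVISION
Total revisions = 4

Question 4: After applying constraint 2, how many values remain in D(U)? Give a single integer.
Constraint 1 (V + Y = W) on D(V)={3,4,6,7} D(Y)={3,4,5,6,7} D(W)={4,5,6}: V {3,4,6,7}->{3}; Y {3,4,5,6,7}->{3}; W {4,5,6}->{6}
Constraint 2 (U != Y) on D(U)={3,4,5,6,7} D(Y)={3}: U {3,4,5,6,7}->{4,5,6,7}
So after constraint 2: D(U)={4,5,6,7}, size = 4

Answer: 4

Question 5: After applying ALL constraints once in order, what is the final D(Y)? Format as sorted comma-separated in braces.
Constraint 1 (V + Y = W) on D(V)={3,4,6,7} D(Y)={3,4,5,6,7} D(W)={4,5,6}: V {3,4,6,7}->{3}; Y {3,4,5,6,7}->{3}; W {4,5,6}->{6}
Constraint 2 (U != Y) on D(U)={3,4,5,6,7} D(Y)={3}: U {3,4,5,6,7}->{4,5,6,7}
Constraint 3 (W < V) on D(W)={6} D(V)={3}: W {6}->{}; V {3}->{}
Constraint 4 (Y < V) on D(Y)={3} D(V)={}: Y {3}->{}
So after all 4 constraints: D(Y) = {}

Answer: {}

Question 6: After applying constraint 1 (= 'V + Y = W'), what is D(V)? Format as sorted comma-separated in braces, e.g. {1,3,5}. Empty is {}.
Answer: {3}

Derivation:
Constraint 1 (V + Y = W) on D(V)={3,4,6,7} D(Y)={3,4,5,6,7} D(W)={4,5,6}: V {3,4,6,7}->{3}; Y {3,4,5,6,7}->{3}; W {4,5,6}->{6}
So after constraint 1: D(V) = {3}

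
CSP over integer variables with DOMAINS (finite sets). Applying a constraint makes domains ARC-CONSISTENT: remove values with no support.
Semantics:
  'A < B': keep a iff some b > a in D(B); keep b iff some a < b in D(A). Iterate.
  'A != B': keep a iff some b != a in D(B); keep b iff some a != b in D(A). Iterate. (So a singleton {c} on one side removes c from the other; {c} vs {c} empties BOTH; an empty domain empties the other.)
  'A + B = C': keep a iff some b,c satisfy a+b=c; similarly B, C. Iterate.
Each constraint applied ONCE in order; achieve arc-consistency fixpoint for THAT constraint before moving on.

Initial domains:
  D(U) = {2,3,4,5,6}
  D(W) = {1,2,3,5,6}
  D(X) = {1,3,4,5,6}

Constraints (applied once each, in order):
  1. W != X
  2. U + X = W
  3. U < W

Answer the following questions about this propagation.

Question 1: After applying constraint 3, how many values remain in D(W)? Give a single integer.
Answer: 3

Derivation:
Constraint 1 (W != X) on D(W)={1,2,3,5,6} D(X)={1,3,4,5,6}: no change
Constraint 2 (U + X = W) on D(U)={2,3,4,5,6} D(X)={1,3,4,5,6} D(W)={1,2,3,5,6}: U {2,3,4,5,6}->{2,3,4,5}; X {1,3,4,5,6}->{1,3,4}; W {1,2,3,5,6}->{3,5,6}
Constraint 3 (U < W) on D(U)={2,3,4,5} D(W)={3,5,6}: no change
So after constraint 3: D(W)={3,5,6}, size = 3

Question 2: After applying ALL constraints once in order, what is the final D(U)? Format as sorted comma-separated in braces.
Answer: {2,3,4,5}

Derivation:
Constraint 1 (W != X) on D(W)={1,2,3,5,6} D(X)={1,3,4,5,6}: no change
Constraint 2 (U + X = W) on D(U)={2,3,4,5,6} D(X)={1,3,4,5,6} D(W)={1,2,3,5,6}: U {2,3,4,5,6}->{2,3,4,5}; X {1,3,4,5,6}->{1,3,4}; W {1,2,3,5,6}->{3,5,6}
Constraint 3 (U < W) on D(U)={2,3,4,5} D(W)={3,5,6}: no change
So after all 3 constraints: D(U) = {2,3,4,5}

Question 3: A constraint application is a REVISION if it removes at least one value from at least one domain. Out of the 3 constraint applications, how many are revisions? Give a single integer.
Answer: 1

Derivation:
Constraint 1 (W != X) on D(W)={1,2,3,5,6} D(X)={1,3,4,5,6}: no change => not a revision
Constraint 2 (U + X = W) on D(U)={2,3,4,5,6} D(X)={1,3,4,5,6} D(W)={1,2,3,5,6}: U {2,3,4,5,6}->{2,3,4,5}; X {1,3,4,5,6}->{1,3,4}; W {1,2,3,5,6}->{3,5,6} => REVISION
Constraint 3 (U < W) on D(U)={2,3,4,5} D(W)={3,5,6}: no change => not a revision
Total revisions = 1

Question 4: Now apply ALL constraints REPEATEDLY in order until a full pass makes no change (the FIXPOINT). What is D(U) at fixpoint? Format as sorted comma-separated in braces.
Answer: {2,3,4,5}

Derivation:
pass 0 (initial): D(U)={2,3,4,5,6}
pass 1: U {2,3,4,5,6}->{2,3,4,5}; W {1,2,3,5,6}->{3,5,6}; X {1,3,4,5,6}->{1,3,4}
pass 2: no change
Fixpoint after 2 passes: D(U) = {2,3,4,5}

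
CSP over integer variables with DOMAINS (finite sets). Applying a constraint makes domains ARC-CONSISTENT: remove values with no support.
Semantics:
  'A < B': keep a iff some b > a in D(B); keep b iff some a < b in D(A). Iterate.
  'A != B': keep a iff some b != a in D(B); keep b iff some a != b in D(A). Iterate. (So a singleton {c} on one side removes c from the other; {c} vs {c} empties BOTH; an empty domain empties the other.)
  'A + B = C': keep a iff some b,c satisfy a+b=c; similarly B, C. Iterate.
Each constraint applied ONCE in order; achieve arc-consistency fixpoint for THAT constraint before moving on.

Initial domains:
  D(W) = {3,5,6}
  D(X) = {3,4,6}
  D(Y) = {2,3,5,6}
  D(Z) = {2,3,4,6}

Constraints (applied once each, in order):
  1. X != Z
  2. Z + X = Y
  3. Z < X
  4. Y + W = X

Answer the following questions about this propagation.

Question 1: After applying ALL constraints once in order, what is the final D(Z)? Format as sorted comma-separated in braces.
Answer: {2,3}

Derivation:
Constraint 1 (X != Z) on D(X)={3,4,6} D(Z)={2,3,4,6}: no change
Constraint 2 (Z + X = Y) on D(Z)={2,3,4,6} D(X)={3,4,6} D(Y)={2,3,5,6}: Z {2,3,4,6}->{2,3}; X {3,4,6}->{3,4}; Y {2,3,5,6}->{5,6}
Constraint 3 (Z < X) on D(Z)={2,3} D(X)={3,4}: no change
Constraint 4 (Y + W = X) on D(Y)={5,6} D(W)={3,5,6} D(X)={3,4}: Y {5,6}->{}; W {3,5,6}->{}; X {3,4}->{}
So after all 4 constraints: D(Z) = {2,3}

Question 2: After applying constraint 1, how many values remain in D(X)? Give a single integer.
Answer: 3

Derivation:
Constraint 1 (X != Z) on D(X)={3,4,6} D(Z)={2,3,4,6}: no change
So after constraint 1: D(X)={3,4,6}, size = 3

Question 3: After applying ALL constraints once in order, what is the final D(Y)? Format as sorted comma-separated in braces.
Constraint 1 (X != Z) on D(X)={3,4,6} D(Z)={2,3,4,6}: no change
Constraint 2 (Z + X = Y) on D(Z)={2,3,4,6} D(X)={3,4,6} D(Y)={2,3,5,6}: Z {2,3,4,6}->{2,3}; X {3,4,6}->{3,4}; Y {2,3,5,6}->{5,6}
Constraint 3 (Z < X) on D(Z)={2,3} D(X)={3,4}: no change
Constraint 4 (Y + W = X) on D(Y)={5,6} D(W)={3,5,6} D(X)={3,4}: Y {5,6}->{}; W {3,5,6}->{}; X {3,4}->{}
So after all 4 constraints: D(Y) = {}

Answer: {}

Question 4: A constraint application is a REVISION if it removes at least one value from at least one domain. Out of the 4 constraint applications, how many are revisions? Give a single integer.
Constraint 1 (X != Z) on D(X)={3,4,6} D(Z)={2,3,4,6}: no change => not a revision
Constraint 2 (Z + X = Y) on D(Z)={2,3,4,6} D(X)={3,4,6} D(Y)={2,3,5,6}: Z {2,3,4,6}->{2,3}; X {3,4,6}->{3,4}; Y {2,3,5,6}->{5,6} => REVISION
Constraint 3 (Z < X) on D(Z)={2,3} D(X)={3,4}: no change => not a revision
Constraint 4 (Y + W = X) on D(Y)={5,6} D(W)={3,5,6} D(X)={3,4}: Y {5,6}->{}; W {3,5,6}->{}; X {3,4}->{} => REVISION
Total revisions = 2

Answer: 2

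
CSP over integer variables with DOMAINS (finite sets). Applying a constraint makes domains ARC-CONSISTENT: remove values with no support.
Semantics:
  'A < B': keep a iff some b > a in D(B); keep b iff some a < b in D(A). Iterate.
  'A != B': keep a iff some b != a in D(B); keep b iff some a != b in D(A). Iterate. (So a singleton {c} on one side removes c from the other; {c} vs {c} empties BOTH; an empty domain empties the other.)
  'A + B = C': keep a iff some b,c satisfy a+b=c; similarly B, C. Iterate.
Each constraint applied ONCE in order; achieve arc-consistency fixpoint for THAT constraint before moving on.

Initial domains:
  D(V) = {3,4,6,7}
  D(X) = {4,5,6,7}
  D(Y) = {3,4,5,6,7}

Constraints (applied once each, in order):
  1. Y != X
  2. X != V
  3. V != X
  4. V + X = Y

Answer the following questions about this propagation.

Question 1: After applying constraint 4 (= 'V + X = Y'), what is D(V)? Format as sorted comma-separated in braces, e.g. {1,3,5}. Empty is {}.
Constraint 1 (Y != X) on D(Y)={3,4,5,6,7} D(X)={4,5,6,7}: no change
Constraint 2 (X != V) on D(X)={4,5,6,7} D(V)={3,4,6,7}: no change
Constraint 3 (V != X) on D(V)={3,4,6,7} D(X)={4,5,6,7}: no change
Constraint 4 (V + X = Y) on D(V)={3,4,6,7} D(X)={4,5,6,7} D(Y)={3,4,5,6,7}: V {3,4,6,7}->{3}; X {4,5,6,7}->{4}; Y {3,4,5,6,7}->{7}
So after constraint 4: D(V) = {3}

Answer: {3}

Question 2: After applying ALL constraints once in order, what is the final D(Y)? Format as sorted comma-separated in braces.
Constraint 1 (Y != X) on D(Y)={3,4,5,6,7} D(X)={4,5,6,7}: no change
Constraint 2 (X != V) on D(X)={4,5,6,7} D(V)={3,4,6,7}: no change
Constraint 3 (V != X) on D(V)={3,4,6,7} D(X)={4,5,6,7}: no change
Constraint 4 (V + X = Y) on D(V)={3,4,6,7} D(X)={4,5,6,7} D(Y)={3,4,5,6,7}: V {3,4,6,7}->{3}; X {4,5,6,7}->{4}; Y {3,4,5,6,7}->{7}
So after all 4 constraints: D(Y) = {7}

Answer: {7}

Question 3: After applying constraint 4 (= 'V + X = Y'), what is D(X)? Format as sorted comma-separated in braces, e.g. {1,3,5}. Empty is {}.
Answer: {4}

Derivation:
Constraint 1 (Y != X) on D(Y)={3,4,5,6,7} D(X)={4,5,6,7}: no change
Constraint 2 (X != V) on D(X)={4,5,6,7} D(V)={3,4,6,7}: no change
Constraint 3 (V != X) on D(V)={3,4,6,7} D(X)={4,5,6,7}: no change
Constraint 4 (V + X = Y) on D(V)={3,4,6,7} D(X)={4,5,6,7} D(Y)={3,4,5,6,7}: V {3,4,6,7}->{3}; X {4,5,6,7}->{4}; Y {3,4,5,6,7}->{7}
So after constraint 4: D(X) = {4}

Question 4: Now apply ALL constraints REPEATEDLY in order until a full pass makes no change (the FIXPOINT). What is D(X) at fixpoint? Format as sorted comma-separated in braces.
Answer: {4}

Derivation:
pass 0 (initial): D(X)={4,5,6,7}
pass 1: V {3,4,6,7}->{3}; X {4,5,6,7}->{4}; Y {3,4,5,6,7}->{7}
pass 2: no change
Fixpoint after 2 passes: D(X) = {4}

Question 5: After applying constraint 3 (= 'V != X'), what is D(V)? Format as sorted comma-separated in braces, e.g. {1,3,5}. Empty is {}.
Answer: {3,4,6,7}

Derivation:
Constraint 1 (Y != X) on D(Y)={3,4,5,6,7} D(X)={4,5,6,7}: no change
Constraint 2 (X != V) on D(X)={4,5,6,7} D(V)={3,4,6,7}: no change
Constraint 3 (V != X) on D(V)={3,4,6,7} D(X)={4,5,6,7}: no change
So after constraint 3: D(V) = {3,4,6,7}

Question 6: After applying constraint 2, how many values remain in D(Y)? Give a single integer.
Answer: 5

Derivation:
Constraint 1 (Y != X) on D(Y)={3,4,5,6,7} D(X)={4,5,6,7}: no change
Constraint 2 (X != V) on D(X)={4,5,6,7} D(V)={3,4,6,7}: no change
So after constraint 2: D(Y)={3,4,5,6,7}, size = 5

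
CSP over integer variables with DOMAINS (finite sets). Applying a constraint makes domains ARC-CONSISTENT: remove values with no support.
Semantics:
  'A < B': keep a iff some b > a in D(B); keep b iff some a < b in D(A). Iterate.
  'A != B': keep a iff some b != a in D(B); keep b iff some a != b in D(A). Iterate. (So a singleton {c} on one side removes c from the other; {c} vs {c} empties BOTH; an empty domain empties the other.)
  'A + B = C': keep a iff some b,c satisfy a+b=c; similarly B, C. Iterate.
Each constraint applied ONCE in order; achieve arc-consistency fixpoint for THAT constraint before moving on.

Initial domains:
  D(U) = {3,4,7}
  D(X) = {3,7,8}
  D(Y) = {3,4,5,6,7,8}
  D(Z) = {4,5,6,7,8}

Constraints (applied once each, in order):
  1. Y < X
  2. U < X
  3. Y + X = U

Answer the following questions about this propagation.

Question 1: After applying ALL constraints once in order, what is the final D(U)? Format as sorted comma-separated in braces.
Constraint 1 (Y < X) on D(Y)={3,4,5,6,7,8} D(X)={3,7,8}: Y {3,4,5,6,7,8}->{3,4,5,6,7}; X {3,7,8}->{7,8}
Constraint 2 (U < X) on D(U)={3,4,7} D(X)={7,8}: no change
Constraint 3 (Y + X = U) on D(Y)={3,4,5,6,7} D(X)={7,8} D(U)={3,4,7}: Y {3,4,5,6,7}->{}; X {7,8}->{}; U {3,4,7}->{}
So after all 3 constraints: D(U) = {}

Answer: {}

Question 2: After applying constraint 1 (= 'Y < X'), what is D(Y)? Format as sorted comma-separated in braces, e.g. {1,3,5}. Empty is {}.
Constraint 1 (Y < X) on D(Y)={3,4,5,6,7,8} D(X)={3,7,8}: Y {3,4,5,6,7,8}->{3,4,5,6,7}; X {3,7,8}->{7,8}
So after constraint 1: D(Y) = {3,4,5,6,7}

Answer: {3,4,5,6,7}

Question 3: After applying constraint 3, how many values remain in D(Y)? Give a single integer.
Constraint 1 (Y < X) on D(Y)={3,4,5,6,7,8} D(X)={3,7,8}: Y {3,4,5,6,7,8}->{3,4,5,6,7}; X {3,7,8}->{7,8}
Constraint 2 (U < X) on D(U)={3,4,7} D(X)={7,8}: no change
Constraint 3 (Y + X = U) on D(Y)={3,4,5,6,7} D(X)={7,8} D(U)={3,4,7}: Y {3,4,5,6,7}->{}; X {7,8}->{}; U {3,4,7}->{}
So after constraint 3: D(Y)={}, size = 0

Answer: 0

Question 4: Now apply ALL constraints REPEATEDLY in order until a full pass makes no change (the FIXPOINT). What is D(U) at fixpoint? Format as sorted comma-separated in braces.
Answer: {}

Derivation:
pass 0 (initial): D(U)={3,4,7}
pass 1: U {3,4,7}->{}; X {3,7,8}->{}; Y {3,4,5,6,7,8}->{}
pass 2: no change
Fixpoint after 2 passes: D(U) = {}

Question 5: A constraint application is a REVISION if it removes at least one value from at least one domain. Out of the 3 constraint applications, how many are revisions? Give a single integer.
Constraint 1 (Y < X) on D(Y)={3,4,5,6,7,8} D(X)={3,7,8}: Y {3,4,5,6,7,8}->{3,4,5,6,7}; X {3,7,8}->{7,8} => REVISION
Constraint 2 (U < X) on D(U)={3,4,7} D(X)={7,8}: no change => not a revision
Constraint 3 (Y + X = U) on D(Y)={3,4,5,6,7} D(X)={7,8} D(U)={3,4,7}: Y {3,4,5,6,7}->{}; X {7,8}->{}; U {3,4,7}->{} => REVISION
Total revisions = 2

Answer: 2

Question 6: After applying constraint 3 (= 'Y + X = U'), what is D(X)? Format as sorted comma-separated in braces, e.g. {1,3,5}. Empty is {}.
Answer: {}

Derivation:
Constraint 1 (Y < X) on D(Y)={3,4,5,6,7,8} D(X)={3,7,8}: Y {3,4,5,6,7,8}->{3,4,5,6,7}; X {3,7,8}->{7,8}
Constraint 2 (U < X) on D(U)={3,4,7} D(X)={7,8}: no change
Constraint 3 (Y + X = U) on D(Y)={3,4,5,6,7} D(X)={7,8} D(U)={3,4,7}: Y {3,4,5,6,7}->{}; X {7,8}->{}; U {3,4,7}->{}
So after constraint 3: D(X) = {}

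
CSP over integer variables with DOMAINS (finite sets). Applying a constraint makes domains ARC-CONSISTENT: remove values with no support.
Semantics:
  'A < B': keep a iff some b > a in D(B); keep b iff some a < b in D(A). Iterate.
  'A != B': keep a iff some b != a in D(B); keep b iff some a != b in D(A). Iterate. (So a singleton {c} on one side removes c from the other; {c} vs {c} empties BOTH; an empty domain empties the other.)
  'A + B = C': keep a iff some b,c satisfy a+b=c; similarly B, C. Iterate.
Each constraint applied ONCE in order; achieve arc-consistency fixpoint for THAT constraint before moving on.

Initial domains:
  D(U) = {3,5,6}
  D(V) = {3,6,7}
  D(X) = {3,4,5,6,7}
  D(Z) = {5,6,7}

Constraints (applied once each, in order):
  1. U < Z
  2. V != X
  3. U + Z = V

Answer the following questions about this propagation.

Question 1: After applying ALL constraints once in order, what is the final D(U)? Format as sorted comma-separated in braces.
Answer: {}

Derivation:
Constraint 1 (U < Z) on D(U)={3,5,6} D(Z)={5,6,7}: no change
Constraint 2 (V != X) on D(V)={3,6,7} D(X)={3,4,5,6,7}: no change
Constraint 3 (U + Z = V) on D(U)={3,5,6} D(Z)={5,6,7} D(V)={3,6,7}: U {3,5,6}->{}; Z {5,6,7}->{}; V {3,6,7}->{}
So after all 3 constraints: D(U) = {}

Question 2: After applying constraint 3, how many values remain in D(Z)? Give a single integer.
Constraint 1 (U < Z) on D(U)={3,5,6} D(Z)={5,6,7}: no change
Constraint 2 (V != X) on D(V)={3,6,7} D(X)={3,4,5,6,7}: no change
Constraint 3 (U + Z = V) on D(U)={3,5,6} D(Z)={5,6,7} D(V)={3,6,7}: U {3,5,6}->{}; Z {5,6,7}->{}; V {3,6,7}->{}
So after constraint 3: D(Z)={}, size = 0

Answer: 0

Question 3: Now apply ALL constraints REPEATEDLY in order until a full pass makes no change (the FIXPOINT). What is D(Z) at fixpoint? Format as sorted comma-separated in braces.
pass 0 (initial): D(Z)={5,6,7}
pass 1: U {3,5,6}->{}; V {3,6,7}->{}; Z {5,6,7}->{}
pass 2: X {3,4,5,6,7}->{}
pass 3: no change
Fixpoint after 3 passes: D(Z) = {}

Answer: {}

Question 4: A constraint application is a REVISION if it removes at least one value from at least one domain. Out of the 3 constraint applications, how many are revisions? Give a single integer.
Answer: 1

Derivation:
Constraint 1 (U < Z) on D(U)={3,5,6} D(Z)={5,6,7}: no change => not a revision
Constraint 2 (V != X) on D(V)={3,6,7} D(X)={3,4,5,6,7}: no change => not a revision
Constraint 3 (U + Z = V) on D(U)={3,5,6} D(Z)={5,6,7} D(V)={3,6,7}: U {3,5,6}->{}; Z {5,6,7}->{}; V {3,6,7}->{} => REVISION
Total revisions = 1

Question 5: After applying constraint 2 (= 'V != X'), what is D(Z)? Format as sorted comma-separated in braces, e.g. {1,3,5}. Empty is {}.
Answer: {5,6,7}

Derivation:
Constraint 1 (U < Z) on D(U)={3,5,6} D(Z)={5,6,7}: no change
Constraint 2 (V != X) on D(V)={3,6,7} D(X)={3,4,5,6,7}: no change
So after constraint 2: D(Z) = {5,6,7}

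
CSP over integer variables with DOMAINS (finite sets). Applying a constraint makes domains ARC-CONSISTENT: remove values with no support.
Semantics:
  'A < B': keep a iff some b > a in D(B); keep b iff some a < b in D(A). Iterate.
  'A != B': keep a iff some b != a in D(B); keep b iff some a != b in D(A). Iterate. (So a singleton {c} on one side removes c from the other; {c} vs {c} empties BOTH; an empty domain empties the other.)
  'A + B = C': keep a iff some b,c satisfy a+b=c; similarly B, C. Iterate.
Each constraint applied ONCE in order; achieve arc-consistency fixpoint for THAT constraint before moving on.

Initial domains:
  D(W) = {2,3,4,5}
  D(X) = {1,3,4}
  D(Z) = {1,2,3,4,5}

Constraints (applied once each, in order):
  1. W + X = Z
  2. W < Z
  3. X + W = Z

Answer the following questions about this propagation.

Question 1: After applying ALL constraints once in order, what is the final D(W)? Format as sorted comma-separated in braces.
Answer: {2,3,4}

Derivation:
Constraint 1 (W + X = Z) on D(W)={2,3,4,5} D(X)={1,3,4} D(Z)={1,2,3,4,5}: W {2,3,4,5}->{2,3,4}; X {1,3,4}->{1,3}; Z {1,2,3,4,5}->{3,4,5}
Constraint 2 (W < Z) on D(W)={2,3,4} D(Z)={3,4,5}: no change
Constraint 3 (X + W = Z) on D(X)={1,3} D(W)={2,3,4} D(Z)={3,4,5}: no change
So after all 3 constraints: D(W) = {2,3,4}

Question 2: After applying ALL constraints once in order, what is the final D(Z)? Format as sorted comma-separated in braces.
Constraint 1 (W + X = Z) on D(W)={2,3,4,5} D(X)={1,3,4} D(Z)={1,2,3,4,5}: W {2,3,4,5}->{2,3,4}; X {1,3,4}->{1,3}; Z {1,2,3,4,5}->{3,4,5}
Constraint 2 (W < Z) on D(W)={2,3,4} D(Z)={3,4,5}: no change
Constraint 3 (X + W = Z) on D(X)={1,3} D(W)={2,3,4} D(Z)={3,4,5}: no change
So after all 3 constraints: D(Z) = {3,4,5}

Answer: {3,4,5}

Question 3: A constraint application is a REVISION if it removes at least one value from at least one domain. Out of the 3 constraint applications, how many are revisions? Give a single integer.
Constraint 1 (W + X = Z) on D(W)={2,3,4,5} D(X)={1,3,4} D(Z)={1,2,3,4,5}: W {2,3,4,5}->{2,3,4}; X {1,3,4}->{1,3}; Z {1,2,3,4,5}->{3,4,5} => REVISION
Constraint 2 (W < Z) on D(W)={2,3,4} D(Z)={3,4,5}: no change => not a revision
Constraint 3 (X + W = Z) on D(X)={1,3} D(W)={2,3,4} D(Z)={3,4,5}: no change => not a revision
Total revisions = 1

Answer: 1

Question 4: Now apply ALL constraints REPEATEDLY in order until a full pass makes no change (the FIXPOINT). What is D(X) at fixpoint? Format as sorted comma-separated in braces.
pass 0 (initial): D(X)={1,3,4}
pass 1: W {2,3,4,5}->{2,3,4}; X {1,3,4}->{1,3}; Z {1,2,3,4,5}->{3,4,5}
pass 2: no change
Fixpoint after 2 passes: D(X) = {1,3}

Answer: {1,3}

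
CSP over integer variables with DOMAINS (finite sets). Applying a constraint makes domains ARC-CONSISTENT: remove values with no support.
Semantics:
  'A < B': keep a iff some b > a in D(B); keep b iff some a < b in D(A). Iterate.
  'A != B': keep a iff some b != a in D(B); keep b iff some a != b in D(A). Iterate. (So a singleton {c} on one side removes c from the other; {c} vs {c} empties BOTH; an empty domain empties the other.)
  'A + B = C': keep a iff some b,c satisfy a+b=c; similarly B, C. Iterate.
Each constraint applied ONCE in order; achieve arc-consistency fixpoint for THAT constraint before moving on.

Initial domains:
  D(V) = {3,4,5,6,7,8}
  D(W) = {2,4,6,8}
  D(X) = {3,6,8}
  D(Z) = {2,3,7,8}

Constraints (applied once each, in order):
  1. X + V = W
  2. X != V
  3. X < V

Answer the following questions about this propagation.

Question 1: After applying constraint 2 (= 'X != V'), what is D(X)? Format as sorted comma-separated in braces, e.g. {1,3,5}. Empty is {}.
Answer: {3}

Derivation:
Constraint 1 (X + V = W) on D(X)={3,6,8} D(V)={3,4,5,6,7,8} D(W)={2,4,6,8}: X {3,6,8}->{3}; V {3,4,5,6,7,8}->{3,5}; W {2,4,6,8}->{6,8}
Constraint 2 (X != V) on D(X)={3} D(V)={3,5}: V {3,5}->{5}
So after constraint 2: D(X) = {3}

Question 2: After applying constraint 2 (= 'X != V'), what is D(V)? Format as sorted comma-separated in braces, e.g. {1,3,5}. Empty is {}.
Constraint 1 (X + V = W) on D(X)={3,6,8} D(V)={3,4,5,6,7,8} D(W)={2,4,6,8}: X {3,6,8}->{3}; V {3,4,5,6,7,8}->{3,5}; W {2,4,6,8}->{6,8}
Constraint 2 (X != V) on D(X)={3} D(V)={3,5}: V {3,5}->{5}
So after constraint 2: D(V) = {5}

Answer: {5}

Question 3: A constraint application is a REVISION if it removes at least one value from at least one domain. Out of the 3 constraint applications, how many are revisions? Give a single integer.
Answer: 2

Derivation:
Constraint 1 (X + V = W) on D(X)={3,6,8} D(V)={3,4,5,6,7,8} D(W)={2,4,6,8}: X {3,6,8}->{3}; V {3,4,5,6,7,8}->{3,5}; W {2,4,6,8}->{6,8} => REVISION
Constraint 2 (X != V) on D(X)={3} D(V)={3,5}: V {3,5}->{5} => REVISION
Constraint 3 (X < V) on D(X)={3} D(V)={5}: no change => not a revision
Total revisions = 2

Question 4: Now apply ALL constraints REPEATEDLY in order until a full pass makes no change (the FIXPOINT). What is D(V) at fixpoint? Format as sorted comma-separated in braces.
Answer: {5}

Derivation:
pass 0 (initial): D(V)={3,4,5,6,7,8}
pass 1: V {3,4,5,6,7,8}->{5}; W {2,4,6,8}->{6,8}; X {3,6,8}->{3}
pass 2: W {6,8}->{8}
pass 3: no change
Fixpoint after 3 passes: D(V) = {5}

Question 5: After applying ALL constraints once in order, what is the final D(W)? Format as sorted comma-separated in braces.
Answer: {6,8}

Derivation:
Constraint 1 (X + V = W) on D(X)={3,6,8} D(V)={3,4,5,6,7,8} D(W)={2,4,6,8}: X {3,6,8}->{3}; V {3,4,5,6,7,8}->{3,5}; W {2,4,6,8}->{6,8}
Constraint 2 (X != V) on D(X)={3} D(V)={3,5}: V {3,5}->{5}
Constraint 3 (X < V) on D(X)={3} D(V)={5}: no change
So after all 3 constraints: D(W) = {6,8}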